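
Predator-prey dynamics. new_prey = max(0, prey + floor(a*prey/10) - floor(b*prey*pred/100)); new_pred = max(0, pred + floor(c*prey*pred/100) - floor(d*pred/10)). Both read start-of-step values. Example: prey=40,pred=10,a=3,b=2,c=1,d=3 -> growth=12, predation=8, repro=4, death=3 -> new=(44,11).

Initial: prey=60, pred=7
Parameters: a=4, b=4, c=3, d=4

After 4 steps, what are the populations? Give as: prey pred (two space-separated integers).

Step 1: prey: 60+24-16=68; pred: 7+12-2=17
Step 2: prey: 68+27-46=49; pred: 17+34-6=45
Step 3: prey: 49+19-88=0; pred: 45+66-18=93
Step 4: prey: 0+0-0=0; pred: 93+0-37=56

Answer: 0 56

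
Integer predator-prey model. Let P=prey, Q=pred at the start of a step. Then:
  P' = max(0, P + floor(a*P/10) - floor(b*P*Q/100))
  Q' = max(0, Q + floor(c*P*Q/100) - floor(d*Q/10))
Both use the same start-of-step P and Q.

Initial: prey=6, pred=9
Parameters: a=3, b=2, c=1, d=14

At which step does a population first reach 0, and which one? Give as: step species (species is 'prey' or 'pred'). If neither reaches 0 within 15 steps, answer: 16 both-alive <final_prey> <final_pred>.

Answer: 1 pred

Derivation:
Step 1: prey: 6+1-1=6; pred: 9+0-12=0
First extinction: pred at step 1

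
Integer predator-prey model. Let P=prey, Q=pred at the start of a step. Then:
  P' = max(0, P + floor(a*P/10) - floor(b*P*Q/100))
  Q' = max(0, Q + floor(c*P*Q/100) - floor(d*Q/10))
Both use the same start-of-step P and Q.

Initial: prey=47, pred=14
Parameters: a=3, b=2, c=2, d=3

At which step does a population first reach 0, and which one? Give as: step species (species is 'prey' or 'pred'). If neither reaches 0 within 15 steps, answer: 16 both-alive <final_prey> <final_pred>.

Answer: 5 prey

Derivation:
Step 1: prey: 47+14-13=48; pred: 14+13-4=23
Step 2: prey: 48+14-22=40; pred: 23+22-6=39
Step 3: prey: 40+12-31=21; pred: 39+31-11=59
Step 4: prey: 21+6-24=3; pred: 59+24-17=66
Step 5: prey: 3+0-3=0; pred: 66+3-19=50
First extinction: prey at step 5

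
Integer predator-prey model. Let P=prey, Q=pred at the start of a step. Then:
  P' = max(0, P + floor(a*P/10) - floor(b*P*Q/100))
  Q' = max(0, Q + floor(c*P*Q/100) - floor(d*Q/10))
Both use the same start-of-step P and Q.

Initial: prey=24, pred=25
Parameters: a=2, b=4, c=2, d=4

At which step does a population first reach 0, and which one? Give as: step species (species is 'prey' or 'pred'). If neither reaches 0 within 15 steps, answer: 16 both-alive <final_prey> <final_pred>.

Answer: 2 prey

Derivation:
Step 1: prey: 24+4-24=4; pred: 25+12-10=27
Step 2: prey: 4+0-4=0; pred: 27+2-10=19
First extinction: prey at step 2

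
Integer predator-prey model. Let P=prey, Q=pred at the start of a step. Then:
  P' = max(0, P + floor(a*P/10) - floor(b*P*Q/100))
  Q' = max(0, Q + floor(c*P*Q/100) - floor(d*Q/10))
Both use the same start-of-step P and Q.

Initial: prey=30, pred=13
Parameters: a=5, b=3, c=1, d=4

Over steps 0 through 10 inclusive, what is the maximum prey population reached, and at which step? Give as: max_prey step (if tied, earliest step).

Answer: 89 7

Derivation:
Step 1: prey: 30+15-11=34; pred: 13+3-5=11
Step 2: prey: 34+17-11=40; pred: 11+3-4=10
Step 3: prey: 40+20-12=48; pred: 10+4-4=10
Step 4: prey: 48+24-14=58; pred: 10+4-4=10
Step 5: prey: 58+29-17=70; pred: 10+5-4=11
Step 6: prey: 70+35-23=82; pred: 11+7-4=14
Step 7: prey: 82+41-34=89; pred: 14+11-5=20
Step 8: prey: 89+44-53=80; pred: 20+17-8=29
Step 9: prey: 80+40-69=51; pred: 29+23-11=41
Step 10: prey: 51+25-62=14; pred: 41+20-16=45
Max prey = 89 at step 7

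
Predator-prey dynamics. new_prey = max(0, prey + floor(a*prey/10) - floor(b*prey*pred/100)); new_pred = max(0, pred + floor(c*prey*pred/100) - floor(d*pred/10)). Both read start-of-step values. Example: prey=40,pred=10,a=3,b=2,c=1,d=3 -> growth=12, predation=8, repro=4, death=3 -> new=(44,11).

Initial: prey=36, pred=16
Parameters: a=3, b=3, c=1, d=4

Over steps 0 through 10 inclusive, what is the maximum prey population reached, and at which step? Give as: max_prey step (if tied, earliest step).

Step 1: prey: 36+10-17=29; pred: 16+5-6=15
Step 2: prey: 29+8-13=24; pred: 15+4-6=13
Step 3: prey: 24+7-9=22; pred: 13+3-5=11
Step 4: prey: 22+6-7=21; pred: 11+2-4=9
Step 5: prey: 21+6-5=22; pred: 9+1-3=7
Step 6: prey: 22+6-4=24; pred: 7+1-2=6
Step 7: prey: 24+7-4=27; pred: 6+1-2=5
Step 8: prey: 27+8-4=31; pred: 5+1-2=4
Step 9: prey: 31+9-3=37; pred: 4+1-1=4
Step 10: prey: 37+11-4=44; pred: 4+1-1=4
Max prey = 44 at step 10

Answer: 44 10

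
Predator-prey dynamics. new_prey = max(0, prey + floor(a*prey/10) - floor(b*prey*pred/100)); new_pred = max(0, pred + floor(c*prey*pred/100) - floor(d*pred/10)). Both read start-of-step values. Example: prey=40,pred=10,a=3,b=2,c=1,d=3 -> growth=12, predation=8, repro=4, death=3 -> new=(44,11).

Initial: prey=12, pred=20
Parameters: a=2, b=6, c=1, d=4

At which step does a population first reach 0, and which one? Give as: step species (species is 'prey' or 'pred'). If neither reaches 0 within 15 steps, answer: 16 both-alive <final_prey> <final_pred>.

Answer: 1 prey

Derivation:
Step 1: prey: 12+2-14=0; pred: 20+2-8=14
First extinction: prey at step 1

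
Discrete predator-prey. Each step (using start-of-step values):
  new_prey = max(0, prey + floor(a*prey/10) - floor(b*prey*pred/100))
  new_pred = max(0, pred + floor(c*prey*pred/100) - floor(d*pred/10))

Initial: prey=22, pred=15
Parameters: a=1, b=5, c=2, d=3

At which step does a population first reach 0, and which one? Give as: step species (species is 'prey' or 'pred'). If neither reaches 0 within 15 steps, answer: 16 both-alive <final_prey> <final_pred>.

Answer: 16 both-alive 1 3

Derivation:
Step 1: prey: 22+2-16=8; pred: 15+6-4=17
Step 2: prey: 8+0-6=2; pred: 17+2-5=14
Step 3: prey: 2+0-1=1; pred: 14+0-4=10
Step 4: prey: 1+0-0=1; pred: 10+0-3=7
Step 5: prey: 1+0-0=1; pred: 7+0-2=5
Step 6: prey: 1+0-0=1; pred: 5+0-1=4
Step 7: prey: 1+0-0=1; pred: 4+0-1=3
Step 8: prey: 1+0-0=1; pred: 3+0-0=3
Steps 9-15: state stable at prey=1, pred=3 (no change)
No extinction within 15 steps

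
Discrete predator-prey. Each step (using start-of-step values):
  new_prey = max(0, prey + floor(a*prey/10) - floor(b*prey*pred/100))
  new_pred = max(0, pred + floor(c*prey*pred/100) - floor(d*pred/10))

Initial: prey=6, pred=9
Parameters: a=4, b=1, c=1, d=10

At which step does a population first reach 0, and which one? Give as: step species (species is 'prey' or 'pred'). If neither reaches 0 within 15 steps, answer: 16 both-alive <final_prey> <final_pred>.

Step 1: prey: 6+2-0=8; pred: 9+0-9=0
First extinction: pred at step 1

Answer: 1 pred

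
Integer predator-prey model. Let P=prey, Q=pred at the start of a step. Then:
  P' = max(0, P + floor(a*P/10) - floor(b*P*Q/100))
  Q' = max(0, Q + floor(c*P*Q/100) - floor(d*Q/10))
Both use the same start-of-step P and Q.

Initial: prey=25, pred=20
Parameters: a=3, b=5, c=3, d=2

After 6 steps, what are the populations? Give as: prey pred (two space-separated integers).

Answer: 0 13

Derivation:
Step 1: prey: 25+7-25=7; pred: 20+15-4=31
Step 2: prey: 7+2-10=0; pred: 31+6-6=31
Step 3: prey: 0+0-0=0; pred: 31+0-6=25
Step 4: prey: 0+0-0=0; pred: 25+0-5=20
Step 5: prey: 0+0-0=0; pred: 20+0-4=16
Step 6: prey: 0+0-0=0; pred: 16+0-3=13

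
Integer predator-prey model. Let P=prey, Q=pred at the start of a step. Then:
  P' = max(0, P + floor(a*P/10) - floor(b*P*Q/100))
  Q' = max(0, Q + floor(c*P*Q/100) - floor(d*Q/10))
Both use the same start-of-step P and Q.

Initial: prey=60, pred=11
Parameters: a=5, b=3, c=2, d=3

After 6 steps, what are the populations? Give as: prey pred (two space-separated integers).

Answer: 0 40

Derivation:
Step 1: prey: 60+30-19=71; pred: 11+13-3=21
Step 2: prey: 71+35-44=62; pred: 21+29-6=44
Step 3: prey: 62+31-81=12; pred: 44+54-13=85
Step 4: prey: 12+6-30=0; pred: 85+20-25=80
Step 5: prey: 0+0-0=0; pred: 80+0-24=56
Step 6: prey: 0+0-0=0; pred: 56+0-16=40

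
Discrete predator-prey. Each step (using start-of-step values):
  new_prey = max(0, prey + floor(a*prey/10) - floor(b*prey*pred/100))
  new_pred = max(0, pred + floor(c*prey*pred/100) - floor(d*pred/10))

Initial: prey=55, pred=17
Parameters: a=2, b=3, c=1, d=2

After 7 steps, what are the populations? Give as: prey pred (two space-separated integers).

Step 1: prey: 55+11-28=38; pred: 17+9-3=23
Step 2: prey: 38+7-26=19; pred: 23+8-4=27
Step 3: prey: 19+3-15=7; pred: 27+5-5=27
Step 4: prey: 7+1-5=3; pred: 27+1-5=23
Step 5: prey: 3+0-2=1; pred: 23+0-4=19
Step 6: prey: 1+0-0=1; pred: 19+0-3=16
Step 7: prey: 1+0-0=1; pred: 16+0-3=13

Answer: 1 13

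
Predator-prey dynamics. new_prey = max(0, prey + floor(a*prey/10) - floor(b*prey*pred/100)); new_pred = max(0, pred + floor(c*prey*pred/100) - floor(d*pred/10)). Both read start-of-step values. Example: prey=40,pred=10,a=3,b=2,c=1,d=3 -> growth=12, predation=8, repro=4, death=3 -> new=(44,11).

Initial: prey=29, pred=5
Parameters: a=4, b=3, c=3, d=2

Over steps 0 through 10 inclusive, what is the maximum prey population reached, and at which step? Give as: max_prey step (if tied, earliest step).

Step 1: prey: 29+11-4=36; pred: 5+4-1=8
Step 2: prey: 36+14-8=42; pred: 8+8-1=15
Step 3: prey: 42+16-18=40; pred: 15+18-3=30
Step 4: prey: 40+16-36=20; pred: 30+36-6=60
Step 5: prey: 20+8-36=0; pred: 60+36-12=84
Step 6: prey: 0+0-0=0; pred: 84+0-16=68
Step 7: prey: 0+0-0=0; pred: 68+0-13=55
Step 8: prey: 0+0-0=0; pred: 55+0-11=44
Step 9: prey: 0+0-0=0; pred: 44+0-8=36
Step 10: prey: 0+0-0=0; pred: 36+0-7=29
Max prey = 42 at step 2

Answer: 42 2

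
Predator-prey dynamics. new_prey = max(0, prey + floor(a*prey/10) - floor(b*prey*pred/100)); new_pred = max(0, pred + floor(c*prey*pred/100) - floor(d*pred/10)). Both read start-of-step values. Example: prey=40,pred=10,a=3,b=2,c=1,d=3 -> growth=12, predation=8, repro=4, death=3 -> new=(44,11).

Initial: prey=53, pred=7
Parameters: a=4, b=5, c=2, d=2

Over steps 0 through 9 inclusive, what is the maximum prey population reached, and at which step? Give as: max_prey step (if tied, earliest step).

Step 1: prey: 53+21-18=56; pred: 7+7-1=13
Step 2: prey: 56+22-36=42; pred: 13+14-2=25
Step 3: prey: 42+16-52=6; pred: 25+21-5=41
Step 4: prey: 6+2-12=0; pred: 41+4-8=37
Step 5: prey: 0+0-0=0; pred: 37+0-7=30
Step 6: prey: 0+0-0=0; pred: 30+0-6=24
Step 7: prey: 0+0-0=0; pred: 24+0-4=20
Step 8: prey: 0+0-0=0; pred: 20+0-4=16
Step 9: prey: 0+0-0=0; pred: 16+0-3=13
Max prey = 56 at step 1

Answer: 56 1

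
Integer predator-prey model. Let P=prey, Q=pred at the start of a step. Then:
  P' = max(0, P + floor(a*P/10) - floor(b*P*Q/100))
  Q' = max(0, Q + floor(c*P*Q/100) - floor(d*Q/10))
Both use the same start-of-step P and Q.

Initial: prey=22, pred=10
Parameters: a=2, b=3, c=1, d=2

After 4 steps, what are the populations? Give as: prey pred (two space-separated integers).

Answer: 15 9

Derivation:
Step 1: prey: 22+4-6=20; pred: 10+2-2=10
Step 2: prey: 20+4-6=18; pred: 10+2-2=10
Step 3: prey: 18+3-5=16; pred: 10+1-2=9
Step 4: prey: 16+3-4=15; pred: 9+1-1=9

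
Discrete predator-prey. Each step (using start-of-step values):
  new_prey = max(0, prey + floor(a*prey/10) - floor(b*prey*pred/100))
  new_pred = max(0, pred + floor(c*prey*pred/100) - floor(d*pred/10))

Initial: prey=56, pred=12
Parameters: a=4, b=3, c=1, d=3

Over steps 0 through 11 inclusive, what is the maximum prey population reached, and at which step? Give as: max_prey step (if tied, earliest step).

Step 1: prey: 56+22-20=58; pred: 12+6-3=15
Step 2: prey: 58+23-26=55; pred: 15+8-4=19
Step 3: prey: 55+22-31=46; pred: 19+10-5=24
Step 4: prey: 46+18-33=31; pred: 24+11-7=28
Step 5: prey: 31+12-26=17; pred: 28+8-8=28
Step 6: prey: 17+6-14=9; pred: 28+4-8=24
Step 7: prey: 9+3-6=6; pred: 24+2-7=19
Step 8: prey: 6+2-3=5; pred: 19+1-5=15
Step 9: prey: 5+2-2=5; pred: 15+0-4=11
Step 10: prey: 5+2-1=6; pred: 11+0-3=8
Step 11: prey: 6+2-1=7; pred: 8+0-2=6
Max prey = 58 at step 1

Answer: 58 1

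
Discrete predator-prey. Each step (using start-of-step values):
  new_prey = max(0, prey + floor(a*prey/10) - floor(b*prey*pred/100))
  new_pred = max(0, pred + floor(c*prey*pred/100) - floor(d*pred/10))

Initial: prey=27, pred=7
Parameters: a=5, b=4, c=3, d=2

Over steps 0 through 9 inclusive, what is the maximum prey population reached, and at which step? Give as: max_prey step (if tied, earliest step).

Step 1: prey: 27+13-7=33; pred: 7+5-1=11
Step 2: prey: 33+16-14=35; pred: 11+10-2=19
Step 3: prey: 35+17-26=26; pred: 19+19-3=35
Step 4: prey: 26+13-36=3; pred: 35+27-7=55
Step 5: prey: 3+1-6=0; pred: 55+4-11=48
Step 6: prey: 0+0-0=0; pred: 48+0-9=39
Step 7: prey: 0+0-0=0; pred: 39+0-7=32
Step 8: prey: 0+0-0=0; pred: 32+0-6=26
Step 9: prey: 0+0-0=0; pred: 26+0-5=21
Max prey = 35 at step 2

Answer: 35 2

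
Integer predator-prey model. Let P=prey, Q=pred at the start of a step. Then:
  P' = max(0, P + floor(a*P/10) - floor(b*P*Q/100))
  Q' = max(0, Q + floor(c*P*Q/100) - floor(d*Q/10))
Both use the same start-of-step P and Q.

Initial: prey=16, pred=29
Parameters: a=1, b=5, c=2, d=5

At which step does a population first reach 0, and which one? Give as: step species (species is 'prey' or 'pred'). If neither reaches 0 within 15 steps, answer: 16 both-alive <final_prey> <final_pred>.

Answer: 1 prey

Derivation:
Step 1: prey: 16+1-23=0; pred: 29+9-14=24
First extinction: prey at step 1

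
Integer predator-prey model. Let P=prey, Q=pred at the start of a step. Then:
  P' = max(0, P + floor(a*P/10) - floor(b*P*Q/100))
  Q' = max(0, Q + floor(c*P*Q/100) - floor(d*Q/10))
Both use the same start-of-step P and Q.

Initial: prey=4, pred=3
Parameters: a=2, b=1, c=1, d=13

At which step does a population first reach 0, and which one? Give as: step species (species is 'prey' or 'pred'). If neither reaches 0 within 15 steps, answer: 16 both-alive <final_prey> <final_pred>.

Step 1: prey: 4+0-0=4; pred: 3+0-3=0
First extinction: pred at step 1

Answer: 1 pred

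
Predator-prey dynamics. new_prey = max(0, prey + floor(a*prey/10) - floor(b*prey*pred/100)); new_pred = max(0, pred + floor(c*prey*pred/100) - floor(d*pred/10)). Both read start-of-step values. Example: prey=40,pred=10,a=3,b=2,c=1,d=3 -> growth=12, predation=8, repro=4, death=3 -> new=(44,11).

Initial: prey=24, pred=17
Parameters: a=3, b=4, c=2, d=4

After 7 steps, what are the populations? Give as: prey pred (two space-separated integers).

Answer: 6 3

Derivation:
Step 1: prey: 24+7-16=15; pred: 17+8-6=19
Step 2: prey: 15+4-11=8; pred: 19+5-7=17
Step 3: prey: 8+2-5=5; pred: 17+2-6=13
Step 4: prey: 5+1-2=4; pred: 13+1-5=9
Step 5: prey: 4+1-1=4; pred: 9+0-3=6
Step 6: prey: 4+1-0=5; pred: 6+0-2=4
Step 7: prey: 5+1-0=6; pred: 4+0-1=3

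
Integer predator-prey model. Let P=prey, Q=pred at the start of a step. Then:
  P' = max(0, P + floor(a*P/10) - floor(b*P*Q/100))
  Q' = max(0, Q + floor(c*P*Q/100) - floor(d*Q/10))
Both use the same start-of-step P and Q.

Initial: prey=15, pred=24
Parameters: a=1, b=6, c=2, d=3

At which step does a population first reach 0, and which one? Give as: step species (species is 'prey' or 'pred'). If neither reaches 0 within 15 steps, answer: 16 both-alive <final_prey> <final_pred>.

Step 1: prey: 15+1-21=0; pred: 24+7-7=24
First extinction: prey at step 1

Answer: 1 prey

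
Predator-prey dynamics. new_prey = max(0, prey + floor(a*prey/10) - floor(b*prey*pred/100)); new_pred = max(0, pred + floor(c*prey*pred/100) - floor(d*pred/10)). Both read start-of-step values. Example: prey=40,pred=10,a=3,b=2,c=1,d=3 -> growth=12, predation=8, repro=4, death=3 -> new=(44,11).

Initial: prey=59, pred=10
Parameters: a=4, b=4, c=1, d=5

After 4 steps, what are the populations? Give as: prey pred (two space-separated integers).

Answer: 59 10

Derivation:
Step 1: prey: 59+23-23=59; pred: 10+5-5=10
Step 2: prey: 59+23-23=59; pred: 10+5-5=10
Step 3: prey: 59+23-23=59; pred: 10+5-5=10
Step 4: prey: 59+23-23=59; pred: 10+5-5=10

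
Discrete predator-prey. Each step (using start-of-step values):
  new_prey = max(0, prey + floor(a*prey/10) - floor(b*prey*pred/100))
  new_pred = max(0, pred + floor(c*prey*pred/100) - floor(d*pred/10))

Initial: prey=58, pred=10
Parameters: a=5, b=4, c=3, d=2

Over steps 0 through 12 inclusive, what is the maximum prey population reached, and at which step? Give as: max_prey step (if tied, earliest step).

Answer: 64 1

Derivation:
Step 1: prey: 58+29-23=64; pred: 10+17-2=25
Step 2: prey: 64+32-64=32; pred: 25+48-5=68
Step 3: prey: 32+16-87=0; pred: 68+65-13=120
Step 4: prey: 0+0-0=0; pred: 120+0-24=96
Step 5: prey: 0+0-0=0; pred: 96+0-19=77
Step 6: prey: 0+0-0=0; pred: 77+0-15=62
Step 7: prey: 0+0-0=0; pred: 62+0-12=50
Step 8: prey: 0+0-0=0; pred: 50+0-10=40
Step 9: prey: 0+0-0=0; pred: 40+0-8=32
Step 10: prey: 0+0-0=0; pred: 32+0-6=26
Step 11: prey: 0+0-0=0; pred: 26+0-5=21
Step 12: prey: 0+0-0=0; pred: 21+0-4=17
Max prey = 64 at step 1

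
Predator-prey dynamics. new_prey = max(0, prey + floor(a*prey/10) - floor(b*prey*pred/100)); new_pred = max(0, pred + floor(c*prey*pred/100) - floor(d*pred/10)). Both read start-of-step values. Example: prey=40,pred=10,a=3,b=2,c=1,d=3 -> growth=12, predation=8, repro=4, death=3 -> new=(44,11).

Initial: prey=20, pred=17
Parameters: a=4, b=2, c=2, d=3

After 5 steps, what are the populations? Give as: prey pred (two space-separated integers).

Answer: 19 30

Derivation:
Step 1: prey: 20+8-6=22; pred: 17+6-5=18
Step 2: prey: 22+8-7=23; pred: 18+7-5=20
Step 3: prey: 23+9-9=23; pred: 20+9-6=23
Step 4: prey: 23+9-10=22; pred: 23+10-6=27
Step 5: prey: 22+8-11=19; pred: 27+11-8=30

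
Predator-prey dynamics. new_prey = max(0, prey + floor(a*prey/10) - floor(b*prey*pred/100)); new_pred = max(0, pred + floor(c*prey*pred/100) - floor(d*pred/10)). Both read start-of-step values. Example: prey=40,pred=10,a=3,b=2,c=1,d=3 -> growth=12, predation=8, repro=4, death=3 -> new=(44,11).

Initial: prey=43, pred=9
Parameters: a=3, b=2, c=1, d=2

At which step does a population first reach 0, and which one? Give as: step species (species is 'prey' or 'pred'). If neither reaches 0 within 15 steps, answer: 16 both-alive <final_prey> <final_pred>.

Answer: 16 both-alive 1 10

Derivation:
Step 1: prey: 43+12-7=48; pred: 9+3-1=11
Step 2: prey: 48+14-10=52; pred: 11+5-2=14
Step 3: prey: 52+15-14=53; pred: 14+7-2=19
Step 4: prey: 53+15-20=48; pred: 19+10-3=26
Step 5: prey: 48+14-24=38; pred: 26+12-5=33
Step 6: prey: 38+11-25=24; pred: 33+12-6=39
Step 7: prey: 24+7-18=13; pred: 39+9-7=41
Step 8: prey: 13+3-10=6; pred: 41+5-8=38
Step 9: prey: 6+1-4=3; pred: 38+2-7=33
Step 10: prey: 3+0-1=2; pred: 33+0-6=27
Step 11: prey: 2+0-1=1; pred: 27+0-5=22
Step 12: prey: 1+0-0=1; pred: 22+0-4=18
Step 13: prey: 1+0-0=1; pred: 18+0-3=15
Step 14: prey: 1+0-0=1; pred: 15+0-3=12
Step 15: prey: 1+0-0=1; pred: 12+0-2=10
No extinction within 15 steps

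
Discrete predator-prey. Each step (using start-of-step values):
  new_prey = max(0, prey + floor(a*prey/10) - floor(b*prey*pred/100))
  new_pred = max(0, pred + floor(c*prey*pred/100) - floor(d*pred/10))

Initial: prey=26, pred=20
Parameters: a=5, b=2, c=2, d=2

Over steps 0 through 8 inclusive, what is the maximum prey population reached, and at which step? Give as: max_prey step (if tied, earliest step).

Step 1: prey: 26+13-10=29; pred: 20+10-4=26
Step 2: prey: 29+14-15=28; pred: 26+15-5=36
Step 3: prey: 28+14-20=22; pred: 36+20-7=49
Step 4: prey: 22+11-21=12; pred: 49+21-9=61
Step 5: prey: 12+6-14=4; pred: 61+14-12=63
Step 6: prey: 4+2-5=1; pred: 63+5-12=56
Step 7: prey: 1+0-1=0; pred: 56+1-11=46
Step 8: prey: 0+0-0=0; pred: 46+0-9=37
Max prey = 29 at step 1

Answer: 29 1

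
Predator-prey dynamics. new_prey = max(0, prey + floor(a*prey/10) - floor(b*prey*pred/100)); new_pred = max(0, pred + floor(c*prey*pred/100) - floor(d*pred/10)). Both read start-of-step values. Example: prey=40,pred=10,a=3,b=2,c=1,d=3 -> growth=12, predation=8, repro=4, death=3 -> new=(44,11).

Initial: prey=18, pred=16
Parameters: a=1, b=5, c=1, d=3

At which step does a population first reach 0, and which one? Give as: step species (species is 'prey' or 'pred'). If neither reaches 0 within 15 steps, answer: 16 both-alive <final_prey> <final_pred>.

Answer: 16 both-alive 1 3

Derivation:
Step 1: prey: 18+1-14=5; pred: 16+2-4=14
Step 2: prey: 5+0-3=2; pred: 14+0-4=10
Step 3: prey: 2+0-1=1; pred: 10+0-3=7
Step 4: prey: 1+0-0=1; pred: 7+0-2=5
Step 5: prey: 1+0-0=1; pred: 5+0-1=4
Step 6: prey: 1+0-0=1; pred: 4+0-1=3
Step 7: prey: 1+0-0=1; pred: 3+0-0=3
Steps 8-15: state stable at prey=1, pred=3 (no change)
No extinction within 15 steps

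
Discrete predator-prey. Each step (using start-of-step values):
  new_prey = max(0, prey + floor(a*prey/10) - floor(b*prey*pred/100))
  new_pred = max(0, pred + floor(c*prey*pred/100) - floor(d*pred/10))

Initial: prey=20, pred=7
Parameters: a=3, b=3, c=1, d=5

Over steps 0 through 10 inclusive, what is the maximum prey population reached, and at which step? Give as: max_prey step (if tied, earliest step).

Answer: 141 10

Derivation:
Step 1: prey: 20+6-4=22; pred: 7+1-3=5
Step 2: prey: 22+6-3=25; pred: 5+1-2=4
Step 3: prey: 25+7-3=29; pred: 4+1-2=3
Step 4: prey: 29+8-2=35; pred: 3+0-1=2
Step 5: prey: 35+10-2=43; pred: 2+0-1=1
Step 6: prey: 43+12-1=54; pred: 1+0-0=1
Step 7: prey: 54+16-1=69; pred: 1+0-0=1
Step 8: prey: 69+20-2=87; pred: 1+0-0=1
Step 9: prey: 87+26-2=111; pred: 1+0-0=1
Step 10: prey: 111+33-3=141; pred: 1+1-0=2
Max prey = 141 at step 10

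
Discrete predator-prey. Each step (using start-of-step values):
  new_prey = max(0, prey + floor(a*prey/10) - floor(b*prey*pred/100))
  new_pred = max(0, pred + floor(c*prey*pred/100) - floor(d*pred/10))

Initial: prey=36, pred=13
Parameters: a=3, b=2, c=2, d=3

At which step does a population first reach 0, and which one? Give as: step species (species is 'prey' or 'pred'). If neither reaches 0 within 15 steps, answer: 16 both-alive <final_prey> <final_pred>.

Answer: 16 both-alive 1 3

Derivation:
Step 1: prey: 36+10-9=37; pred: 13+9-3=19
Step 2: prey: 37+11-14=34; pred: 19+14-5=28
Step 3: prey: 34+10-19=25; pred: 28+19-8=39
Step 4: prey: 25+7-19=13; pred: 39+19-11=47
Step 5: prey: 13+3-12=4; pred: 47+12-14=45
Step 6: prey: 4+1-3=2; pred: 45+3-13=35
Step 7: prey: 2+0-1=1; pred: 35+1-10=26
Step 8: prey: 1+0-0=1; pred: 26+0-7=19
Step 9: prey: 1+0-0=1; pred: 19+0-5=14
Step 10: prey: 1+0-0=1; pred: 14+0-4=10
Step 11: prey: 1+0-0=1; pred: 10+0-3=7
Step 12: prey: 1+0-0=1; pred: 7+0-2=5
Step 13: prey: 1+0-0=1; pred: 5+0-1=4
Step 14: prey: 1+0-0=1; pred: 4+0-1=3
Step 15: prey: 1+0-0=1; pred: 3+0-0=3
No extinction within 15 steps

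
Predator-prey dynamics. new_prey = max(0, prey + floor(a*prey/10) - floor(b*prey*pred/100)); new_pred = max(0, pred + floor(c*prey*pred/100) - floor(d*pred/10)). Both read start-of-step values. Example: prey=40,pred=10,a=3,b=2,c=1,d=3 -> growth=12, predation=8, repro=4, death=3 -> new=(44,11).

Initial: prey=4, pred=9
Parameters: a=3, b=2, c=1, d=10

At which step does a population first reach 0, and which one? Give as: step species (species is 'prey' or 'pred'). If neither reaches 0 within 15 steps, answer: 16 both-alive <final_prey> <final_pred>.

Step 1: prey: 4+1-0=5; pred: 9+0-9=0
First extinction: pred at step 1

Answer: 1 pred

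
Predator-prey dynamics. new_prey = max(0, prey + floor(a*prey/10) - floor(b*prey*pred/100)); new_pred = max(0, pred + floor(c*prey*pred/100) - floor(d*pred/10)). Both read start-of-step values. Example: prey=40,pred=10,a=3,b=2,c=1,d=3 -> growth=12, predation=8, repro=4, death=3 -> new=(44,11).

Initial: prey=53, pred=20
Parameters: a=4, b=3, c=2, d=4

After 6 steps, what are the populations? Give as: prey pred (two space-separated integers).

Answer: 0 11

Derivation:
Step 1: prey: 53+21-31=43; pred: 20+21-8=33
Step 2: prey: 43+17-42=18; pred: 33+28-13=48
Step 3: prey: 18+7-25=0; pred: 48+17-19=46
Step 4: prey: 0+0-0=0; pred: 46+0-18=28
Step 5: prey: 0+0-0=0; pred: 28+0-11=17
Step 6: prey: 0+0-0=0; pred: 17+0-6=11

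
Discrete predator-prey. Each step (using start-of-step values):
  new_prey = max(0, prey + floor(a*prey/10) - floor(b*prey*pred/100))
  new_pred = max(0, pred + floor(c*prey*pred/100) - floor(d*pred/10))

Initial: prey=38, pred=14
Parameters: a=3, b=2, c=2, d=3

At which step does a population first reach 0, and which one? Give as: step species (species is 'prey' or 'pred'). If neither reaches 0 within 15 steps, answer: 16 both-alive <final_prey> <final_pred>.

Step 1: prey: 38+11-10=39; pred: 14+10-4=20
Step 2: prey: 39+11-15=35; pred: 20+15-6=29
Step 3: prey: 35+10-20=25; pred: 29+20-8=41
Step 4: prey: 25+7-20=12; pred: 41+20-12=49
Step 5: prey: 12+3-11=4; pred: 49+11-14=46
Step 6: prey: 4+1-3=2; pred: 46+3-13=36
Step 7: prey: 2+0-1=1; pred: 36+1-10=27
Step 8: prey: 1+0-0=1; pred: 27+0-8=19
Step 9: prey: 1+0-0=1; pred: 19+0-5=14
Step 10: prey: 1+0-0=1; pred: 14+0-4=10
Step 11: prey: 1+0-0=1; pred: 10+0-3=7
Step 12: prey: 1+0-0=1; pred: 7+0-2=5
Step 13: prey: 1+0-0=1; pred: 5+0-1=4
Step 14: prey: 1+0-0=1; pred: 4+0-1=3
Step 15: prey: 1+0-0=1; pred: 3+0-0=3
No extinction within 15 steps

Answer: 16 both-alive 1 3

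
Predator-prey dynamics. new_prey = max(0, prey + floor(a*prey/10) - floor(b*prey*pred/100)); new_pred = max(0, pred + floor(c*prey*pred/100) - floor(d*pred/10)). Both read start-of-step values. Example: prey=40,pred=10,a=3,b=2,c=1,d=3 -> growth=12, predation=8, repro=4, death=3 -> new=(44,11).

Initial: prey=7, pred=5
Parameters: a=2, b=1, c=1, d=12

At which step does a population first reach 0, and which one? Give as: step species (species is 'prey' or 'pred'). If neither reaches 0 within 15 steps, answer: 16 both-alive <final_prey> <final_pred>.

Step 1: prey: 7+1-0=8; pred: 5+0-6=0
First extinction: pred at step 1

Answer: 1 pred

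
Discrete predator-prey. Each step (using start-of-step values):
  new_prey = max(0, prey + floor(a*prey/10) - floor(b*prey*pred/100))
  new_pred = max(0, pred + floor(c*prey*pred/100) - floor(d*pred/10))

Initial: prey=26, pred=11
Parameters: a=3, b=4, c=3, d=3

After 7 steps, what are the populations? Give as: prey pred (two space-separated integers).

Step 1: prey: 26+7-11=22; pred: 11+8-3=16
Step 2: prey: 22+6-14=14; pred: 16+10-4=22
Step 3: prey: 14+4-12=6; pred: 22+9-6=25
Step 4: prey: 6+1-6=1; pred: 25+4-7=22
Step 5: prey: 1+0-0=1; pred: 22+0-6=16
Step 6: prey: 1+0-0=1; pred: 16+0-4=12
Step 7: prey: 1+0-0=1; pred: 12+0-3=9

Answer: 1 9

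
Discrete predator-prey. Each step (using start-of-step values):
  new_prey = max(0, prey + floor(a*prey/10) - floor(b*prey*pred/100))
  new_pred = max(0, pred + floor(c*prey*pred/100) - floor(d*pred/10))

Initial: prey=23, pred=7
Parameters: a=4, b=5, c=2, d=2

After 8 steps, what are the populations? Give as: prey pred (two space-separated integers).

Answer: 1 12

Derivation:
Step 1: prey: 23+9-8=24; pred: 7+3-1=9
Step 2: prey: 24+9-10=23; pred: 9+4-1=12
Step 3: prey: 23+9-13=19; pred: 12+5-2=15
Step 4: prey: 19+7-14=12; pred: 15+5-3=17
Step 5: prey: 12+4-10=6; pred: 17+4-3=18
Step 6: prey: 6+2-5=3; pred: 18+2-3=17
Step 7: prey: 3+1-2=2; pred: 17+1-3=15
Step 8: prey: 2+0-1=1; pred: 15+0-3=12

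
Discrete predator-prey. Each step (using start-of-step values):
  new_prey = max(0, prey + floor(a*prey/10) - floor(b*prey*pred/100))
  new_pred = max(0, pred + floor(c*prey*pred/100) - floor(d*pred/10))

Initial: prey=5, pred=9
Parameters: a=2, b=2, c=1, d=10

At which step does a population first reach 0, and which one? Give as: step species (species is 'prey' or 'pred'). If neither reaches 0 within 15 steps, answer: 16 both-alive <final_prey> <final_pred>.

Step 1: prey: 5+1-0=6; pred: 9+0-9=0
First extinction: pred at step 1

Answer: 1 pred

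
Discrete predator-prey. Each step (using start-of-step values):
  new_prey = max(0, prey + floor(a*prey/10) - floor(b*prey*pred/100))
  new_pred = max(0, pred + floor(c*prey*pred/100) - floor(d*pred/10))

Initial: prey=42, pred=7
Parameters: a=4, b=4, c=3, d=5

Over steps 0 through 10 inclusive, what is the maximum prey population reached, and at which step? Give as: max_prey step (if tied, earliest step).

Answer: 47 1

Derivation:
Step 1: prey: 42+16-11=47; pred: 7+8-3=12
Step 2: prey: 47+18-22=43; pred: 12+16-6=22
Step 3: prey: 43+17-37=23; pred: 22+28-11=39
Step 4: prey: 23+9-35=0; pred: 39+26-19=46
Step 5: prey: 0+0-0=0; pred: 46+0-23=23
Step 6: prey: 0+0-0=0; pred: 23+0-11=12
Step 7: prey: 0+0-0=0; pred: 12+0-6=6
Step 8: prey: 0+0-0=0; pred: 6+0-3=3
Step 9: prey: 0+0-0=0; pred: 3+0-1=2
Step 10: prey: 0+0-0=0; pred: 2+0-1=1
Max prey = 47 at step 1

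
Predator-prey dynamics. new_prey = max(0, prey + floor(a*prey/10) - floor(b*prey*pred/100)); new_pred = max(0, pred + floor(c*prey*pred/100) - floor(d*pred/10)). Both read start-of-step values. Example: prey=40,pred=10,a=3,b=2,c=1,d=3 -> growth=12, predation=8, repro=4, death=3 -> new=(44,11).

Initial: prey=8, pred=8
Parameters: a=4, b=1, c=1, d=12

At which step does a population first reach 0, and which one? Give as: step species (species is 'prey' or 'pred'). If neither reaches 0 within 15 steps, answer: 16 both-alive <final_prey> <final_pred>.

Step 1: prey: 8+3-0=11; pred: 8+0-9=0
First extinction: pred at step 1

Answer: 1 pred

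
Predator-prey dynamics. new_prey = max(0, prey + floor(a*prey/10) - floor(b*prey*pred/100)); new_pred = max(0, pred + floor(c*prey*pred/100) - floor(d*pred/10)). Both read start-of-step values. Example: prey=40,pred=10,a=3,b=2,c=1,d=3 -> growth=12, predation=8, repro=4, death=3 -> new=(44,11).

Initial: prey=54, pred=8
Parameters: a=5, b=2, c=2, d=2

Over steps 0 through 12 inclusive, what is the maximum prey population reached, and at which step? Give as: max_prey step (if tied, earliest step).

Step 1: prey: 54+27-8=73; pred: 8+8-1=15
Step 2: prey: 73+36-21=88; pred: 15+21-3=33
Step 3: prey: 88+44-58=74; pred: 33+58-6=85
Step 4: prey: 74+37-125=0; pred: 85+125-17=193
Step 5: prey: 0+0-0=0; pred: 193+0-38=155
Step 6: prey: 0+0-0=0; pred: 155+0-31=124
Step 7: prey: 0+0-0=0; pred: 124+0-24=100
Step 8: prey: 0+0-0=0; pred: 100+0-20=80
Step 9: prey: 0+0-0=0; pred: 80+0-16=64
Step 10: prey: 0+0-0=0; pred: 64+0-12=52
Step 11: prey: 0+0-0=0; pred: 52+0-10=42
Step 12: prey: 0+0-0=0; pred: 42+0-8=34
Max prey = 88 at step 2

Answer: 88 2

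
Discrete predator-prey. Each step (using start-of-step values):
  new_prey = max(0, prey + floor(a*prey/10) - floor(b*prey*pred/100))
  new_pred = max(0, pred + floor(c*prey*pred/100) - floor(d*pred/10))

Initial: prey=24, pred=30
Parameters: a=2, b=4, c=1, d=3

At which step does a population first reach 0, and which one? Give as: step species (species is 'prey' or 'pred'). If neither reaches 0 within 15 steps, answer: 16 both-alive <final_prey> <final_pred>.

Answer: 1 prey

Derivation:
Step 1: prey: 24+4-28=0; pred: 30+7-9=28
First extinction: prey at step 1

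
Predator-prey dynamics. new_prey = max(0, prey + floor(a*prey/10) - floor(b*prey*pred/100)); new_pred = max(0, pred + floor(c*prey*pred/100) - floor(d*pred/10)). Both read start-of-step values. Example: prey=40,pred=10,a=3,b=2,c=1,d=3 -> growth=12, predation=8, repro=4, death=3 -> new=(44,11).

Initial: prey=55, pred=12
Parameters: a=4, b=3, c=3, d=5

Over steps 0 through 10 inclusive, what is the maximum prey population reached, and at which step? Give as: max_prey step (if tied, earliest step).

Step 1: prey: 55+22-19=58; pred: 12+19-6=25
Step 2: prey: 58+23-43=38; pred: 25+43-12=56
Step 3: prey: 38+15-63=0; pred: 56+63-28=91
Step 4: prey: 0+0-0=0; pred: 91+0-45=46
Step 5: prey: 0+0-0=0; pred: 46+0-23=23
Step 6: prey: 0+0-0=0; pred: 23+0-11=12
Step 7: prey: 0+0-0=0; pred: 12+0-6=6
Step 8: prey: 0+0-0=0; pred: 6+0-3=3
Step 9: prey: 0+0-0=0; pred: 3+0-1=2
Step 10: prey: 0+0-0=0; pred: 2+0-1=1
Max prey = 58 at step 1

Answer: 58 1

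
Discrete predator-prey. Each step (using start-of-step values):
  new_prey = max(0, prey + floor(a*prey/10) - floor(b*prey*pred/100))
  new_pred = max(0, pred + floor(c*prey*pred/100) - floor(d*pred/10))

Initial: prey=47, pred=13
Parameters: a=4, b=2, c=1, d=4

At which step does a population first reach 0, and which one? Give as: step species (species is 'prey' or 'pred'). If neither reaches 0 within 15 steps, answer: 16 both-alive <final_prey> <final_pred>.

Answer: 16 both-alive 24 3

Derivation:
Step 1: prey: 47+18-12=53; pred: 13+6-5=14
Step 2: prey: 53+21-14=60; pred: 14+7-5=16
Step 3: prey: 60+24-19=65; pred: 16+9-6=19
Step 4: prey: 65+26-24=67; pred: 19+12-7=24
Step 5: prey: 67+26-32=61; pred: 24+16-9=31
Step 6: prey: 61+24-37=48; pred: 31+18-12=37
Step 7: prey: 48+19-35=32; pred: 37+17-14=40
Step 8: prey: 32+12-25=19; pred: 40+12-16=36
Step 9: prey: 19+7-13=13; pred: 36+6-14=28
Step 10: prey: 13+5-7=11; pred: 28+3-11=20
Step 11: prey: 11+4-4=11; pred: 20+2-8=14
Step 12: prey: 11+4-3=12; pred: 14+1-5=10
Step 13: prey: 12+4-2=14; pred: 10+1-4=7
Step 14: prey: 14+5-1=18; pred: 7+0-2=5
Step 15: prey: 18+7-1=24; pred: 5+0-2=3
No extinction within 15 steps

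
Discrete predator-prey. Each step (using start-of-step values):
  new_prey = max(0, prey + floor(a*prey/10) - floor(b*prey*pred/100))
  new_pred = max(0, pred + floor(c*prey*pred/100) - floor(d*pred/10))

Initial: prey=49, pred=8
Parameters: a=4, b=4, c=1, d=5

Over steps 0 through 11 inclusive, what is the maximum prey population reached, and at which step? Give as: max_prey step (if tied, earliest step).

Answer: 77 5

Derivation:
Step 1: prey: 49+19-15=53; pred: 8+3-4=7
Step 2: prey: 53+21-14=60; pred: 7+3-3=7
Step 3: prey: 60+24-16=68; pred: 7+4-3=8
Step 4: prey: 68+27-21=74; pred: 8+5-4=9
Step 5: prey: 74+29-26=77; pred: 9+6-4=11
Step 6: prey: 77+30-33=74; pred: 11+8-5=14
Step 7: prey: 74+29-41=62; pred: 14+10-7=17
Step 8: prey: 62+24-42=44; pred: 17+10-8=19
Step 9: prey: 44+17-33=28; pred: 19+8-9=18
Step 10: prey: 28+11-20=19; pred: 18+5-9=14
Step 11: prey: 19+7-10=16; pred: 14+2-7=9
Max prey = 77 at step 5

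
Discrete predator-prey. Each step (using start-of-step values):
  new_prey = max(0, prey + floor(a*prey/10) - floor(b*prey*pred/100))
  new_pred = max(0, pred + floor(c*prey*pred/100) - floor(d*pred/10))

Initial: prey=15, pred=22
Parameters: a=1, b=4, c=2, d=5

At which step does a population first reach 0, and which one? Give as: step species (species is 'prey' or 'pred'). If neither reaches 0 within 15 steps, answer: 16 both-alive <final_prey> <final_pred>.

Step 1: prey: 15+1-13=3; pred: 22+6-11=17
Step 2: prey: 3+0-2=1; pred: 17+1-8=10
Step 3: prey: 1+0-0=1; pred: 10+0-5=5
Step 4: prey: 1+0-0=1; pred: 5+0-2=3
Step 5: prey: 1+0-0=1; pred: 3+0-1=2
Step 6: prey: 1+0-0=1; pred: 2+0-1=1
Step 7: prey: 1+0-0=1; pred: 1+0-0=1
Steps 8-15: state stable at prey=1, pred=1 (no change)
No extinction within 15 steps

Answer: 16 both-alive 1 1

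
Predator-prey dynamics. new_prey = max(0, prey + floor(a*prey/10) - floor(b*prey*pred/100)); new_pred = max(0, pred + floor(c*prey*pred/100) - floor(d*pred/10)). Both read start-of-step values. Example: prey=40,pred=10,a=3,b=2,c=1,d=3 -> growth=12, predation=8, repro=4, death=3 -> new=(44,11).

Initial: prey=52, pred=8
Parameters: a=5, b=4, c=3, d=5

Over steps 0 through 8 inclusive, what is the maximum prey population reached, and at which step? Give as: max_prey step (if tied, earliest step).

Answer: 62 1

Derivation:
Step 1: prey: 52+26-16=62; pred: 8+12-4=16
Step 2: prey: 62+31-39=54; pred: 16+29-8=37
Step 3: prey: 54+27-79=2; pred: 37+59-18=78
Step 4: prey: 2+1-6=0; pred: 78+4-39=43
Step 5: prey: 0+0-0=0; pred: 43+0-21=22
Step 6: prey: 0+0-0=0; pred: 22+0-11=11
Step 7: prey: 0+0-0=0; pred: 11+0-5=6
Step 8: prey: 0+0-0=0; pred: 6+0-3=3
Max prey = 62 at step 1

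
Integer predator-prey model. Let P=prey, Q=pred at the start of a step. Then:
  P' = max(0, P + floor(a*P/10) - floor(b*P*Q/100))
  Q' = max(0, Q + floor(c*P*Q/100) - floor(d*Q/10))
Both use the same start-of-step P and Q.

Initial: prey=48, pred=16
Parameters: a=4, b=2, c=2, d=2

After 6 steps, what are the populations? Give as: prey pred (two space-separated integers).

Answer: 0 62

Derivation:
Step 1: prey: 48+19-15=52; pred: 16+15-3=28
Step 2: prey: 52+20-29=43; pred: 28+29-5=52
Step 3: prey: 43+17-44=16; pred: 52+44-10=86
Step 4: prey: 16+6-27=0; pred: 86+27-17=96
Step 5: prey: 0+0-0=0; pred: 96+0-19=77
Step 6: prey: 0+0-0=0; pred: 77+0-15=62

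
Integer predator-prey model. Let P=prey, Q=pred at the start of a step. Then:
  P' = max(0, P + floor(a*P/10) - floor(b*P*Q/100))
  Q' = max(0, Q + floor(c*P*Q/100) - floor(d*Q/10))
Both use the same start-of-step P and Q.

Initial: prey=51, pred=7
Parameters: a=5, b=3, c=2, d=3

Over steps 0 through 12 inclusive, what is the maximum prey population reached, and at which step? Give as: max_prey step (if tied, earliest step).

Answer: 76 2

Derivation:
Step 1: prey: 51+25-10=66; pred: 7+7-2=12
Step 2: prey: 66+33-23=76; pred: 12+15-3=24
Step 3: prey: 76+38-54=60; pred: 24+36-7=53
Step 4: prey: 60+30-95=0; pred: 53+63-15=101
Step 5: prey: 0+0-0=0; pred: 101+0-30=71
Step 6: prey: 0+0-0=0; pred: 71+0-21=50
Step 7: prey: 0+0-0=0; pred: 50+0-15=35
Step 8: prey: 0+0-0=0; pred: 35+0-10=25
Step 9: prey: 0+0-0=0; pred: 25+0-7=18
Step 10: prey: 0+0-0=0; pred: 18+0-5=13
Step 11: prey: 0+0-0=0; pred: 13+0-3=10
Step 12: prey: 0+0-0=0; pred: 10+0-3=7
Max prey = 76 at step 2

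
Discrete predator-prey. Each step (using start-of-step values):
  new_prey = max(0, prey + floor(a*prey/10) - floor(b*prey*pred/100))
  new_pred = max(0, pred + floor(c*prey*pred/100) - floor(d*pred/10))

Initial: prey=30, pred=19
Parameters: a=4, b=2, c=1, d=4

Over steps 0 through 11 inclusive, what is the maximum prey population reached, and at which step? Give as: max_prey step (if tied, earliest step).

Step 1: prey: 30+12-11=31; pred: 19+5-7=17
Step 2: prey: 31+12-10=33; pred: 17+5-6=16
Step 3: prey: 33+13-10=36; pred: 16+5-6=15
Step 4: prey: 36+14-10=40; pred: 15+5-6=14
Step 5: prey: 40+16-11=45; pred: 14+5-5=14
Step 6: prey: 45+18-12=51; pred: 14+6-5=15
Step 7: prey: 51+20-15=56; pred: 15+7-6=16
Step 8: prey: 56+22-17=61; pred: 16+8-6=18
Step 9: prey: 61+24-21=64; pred: 18+10-7=21
Step 10: prey: 64+25-26=63; pred: 21+13-8=26
Step 11: prey: 63+25-32=56; pred: 26+16-10=32
Max prey = 64 at step 9

Answer: 64 9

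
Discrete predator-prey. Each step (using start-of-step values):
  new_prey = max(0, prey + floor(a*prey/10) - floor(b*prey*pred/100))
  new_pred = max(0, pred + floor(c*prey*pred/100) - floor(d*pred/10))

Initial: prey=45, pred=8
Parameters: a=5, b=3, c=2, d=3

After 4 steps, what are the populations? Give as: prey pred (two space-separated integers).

Step 1: prey: 45+22-10=57; pred: 8+7-2=13
Step 2: prey: 57+28-22=63; pred: 13+14-3=24
Step 3: prey: 63+31-45=49; pred: 24+30-7=47
Step 4: prey: 49+24-69=4; pred: 47+46-14=79

Answer: 4 79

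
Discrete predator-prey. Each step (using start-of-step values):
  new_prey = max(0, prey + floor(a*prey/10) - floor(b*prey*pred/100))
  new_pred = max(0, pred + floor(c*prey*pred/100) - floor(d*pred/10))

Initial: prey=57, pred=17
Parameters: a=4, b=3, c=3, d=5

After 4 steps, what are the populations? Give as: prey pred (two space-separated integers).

Answer: 0 34

Derivation:
Step 1: prey: 57+22-29=50; pred: 17+29-8=38
Step 2: prey: 50+20-57=13; pred: 38+57-19=76
Step 3: prey: 13+5-29=0; pred: 76+29-38=67
Step 4: prey: 0+0-0=0; pred: 67+0-33=34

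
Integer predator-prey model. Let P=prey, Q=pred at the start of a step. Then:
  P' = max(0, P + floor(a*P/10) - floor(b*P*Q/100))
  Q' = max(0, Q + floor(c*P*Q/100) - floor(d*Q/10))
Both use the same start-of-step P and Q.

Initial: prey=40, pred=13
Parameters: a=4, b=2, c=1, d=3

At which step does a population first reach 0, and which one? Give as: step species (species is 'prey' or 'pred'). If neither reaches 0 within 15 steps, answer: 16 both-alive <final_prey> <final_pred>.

Answer: 16 both-alive 8 7

Derivation:
Step 1: prey: 40+16-10=46; pred: 13+5-3=15
Step 2: prey: 46+18-13=51; pred: 15+6-4=17
Step 3: prey: 51+20-17=54; pred: 17+8-5=20
Step 4: prey: 54+21-21=54; pred: 20+10-6=24
Step 5: prey: 54+21-25=50; pred: 24+12-7=29
Step 6: prey: 50+20-29=41; pred: 29+14-8=35
Step 7: prey: 41+16-28=29; pred: 35+14-10=39
Step 8: prey: 29+11-22=18; pred: 39+11-11=39
Step 9: prey: 18+7-14=11; pred: 39+7-11=35
Step 10: prey: 11+4-7=8; pred: 35+3-10=28
Step 11: prey: 8+3-4=7; pred: 28+2-8=22
Step 12: prey: 7+2-3=6; pred: 22+1-6=17
Step 13: prey: 6+2-2=6; pred: 17+1-5=13
Step 14: prey: 6+2-1=7; pred: 13+0-3=10
Step 15: prey: 7+2-1=8; pred: 10+0-3=7
No extinction within 15 steps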